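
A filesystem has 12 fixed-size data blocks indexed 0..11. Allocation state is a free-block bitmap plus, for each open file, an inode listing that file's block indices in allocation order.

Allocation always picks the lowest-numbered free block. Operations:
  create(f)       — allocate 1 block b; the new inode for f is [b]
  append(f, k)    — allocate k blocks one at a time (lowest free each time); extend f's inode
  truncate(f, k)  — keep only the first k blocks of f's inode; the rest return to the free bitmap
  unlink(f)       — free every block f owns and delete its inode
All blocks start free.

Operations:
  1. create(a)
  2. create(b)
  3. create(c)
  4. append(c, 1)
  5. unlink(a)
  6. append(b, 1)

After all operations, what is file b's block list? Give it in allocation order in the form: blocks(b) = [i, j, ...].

  1. create(a)  ⇒  F...........  {a→[0]}
  2. create(b)  ⇒  FF..........  {a→[0]; b→[1]}
  3. create(c)  ⇒  FFF.........  {a→[0]; b→[1]; c→[2]}
  4. append(c, 1)  ⇒  FFFF........  {a→[0]; b→[1]; c→[2, 3]}
  5. unlink(a)  ⇒  .FFF........  {b→[1]; c→[2, 3]}
  6. append(b, 1)  ⇒  FFFF........  {b→[1, 0]; c→[2, 3]}

blocks(b) = [1, 0]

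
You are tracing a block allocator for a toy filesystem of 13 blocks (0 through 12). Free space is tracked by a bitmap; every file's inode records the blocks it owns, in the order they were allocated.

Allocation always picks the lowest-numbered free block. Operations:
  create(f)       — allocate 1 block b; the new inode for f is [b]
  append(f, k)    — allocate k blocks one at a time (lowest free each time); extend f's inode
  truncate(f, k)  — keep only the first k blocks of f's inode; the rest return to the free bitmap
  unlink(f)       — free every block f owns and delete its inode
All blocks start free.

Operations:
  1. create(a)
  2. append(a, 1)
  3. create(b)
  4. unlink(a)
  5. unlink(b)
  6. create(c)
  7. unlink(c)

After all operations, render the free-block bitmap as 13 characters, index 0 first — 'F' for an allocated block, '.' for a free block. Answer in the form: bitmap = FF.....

create(a): bitmap=F............ | a=[0]
append(a, 1): bitmap=FF........... | a=[0, 1]
create(b): bitmap=FFF.......... | a=[0, 1] b=[2]
unlink(a): bitmap=..F.......... | b=[2]
unlink(b): bitmap=............. | 
create(c): bitmap=F............ | c=[0]
unlink(c): bitmap=............. | 

bitmap = .............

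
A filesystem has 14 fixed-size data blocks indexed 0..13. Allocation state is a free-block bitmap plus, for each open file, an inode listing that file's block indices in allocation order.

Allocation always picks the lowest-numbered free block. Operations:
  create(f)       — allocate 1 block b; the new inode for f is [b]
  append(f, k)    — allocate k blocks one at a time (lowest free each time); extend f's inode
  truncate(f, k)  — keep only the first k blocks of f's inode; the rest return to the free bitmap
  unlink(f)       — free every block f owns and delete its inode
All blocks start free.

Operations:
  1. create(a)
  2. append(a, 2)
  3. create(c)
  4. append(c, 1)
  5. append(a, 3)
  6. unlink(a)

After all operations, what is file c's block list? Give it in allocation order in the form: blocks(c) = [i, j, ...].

blocks(c) = [3, 4]

create(a): bitmap=F............. | a=[0]
append(a, 2): bitmap=FFF........... | a=[0, 1, 2]
create(c): bitmap=FFFF.......... | a=[0, 1, 2] c=[3]
append(c, 1): bitmap=FFFFF......... | a=[0, 1, 2] c=[3, 4]
append(a, 3): bitmap=FFFFFFFF...... | a=[0, 1, 2, 5, 6, 7] c=[3, 4]
unlink(a): bitmap=...FF......... | c=[3, 4]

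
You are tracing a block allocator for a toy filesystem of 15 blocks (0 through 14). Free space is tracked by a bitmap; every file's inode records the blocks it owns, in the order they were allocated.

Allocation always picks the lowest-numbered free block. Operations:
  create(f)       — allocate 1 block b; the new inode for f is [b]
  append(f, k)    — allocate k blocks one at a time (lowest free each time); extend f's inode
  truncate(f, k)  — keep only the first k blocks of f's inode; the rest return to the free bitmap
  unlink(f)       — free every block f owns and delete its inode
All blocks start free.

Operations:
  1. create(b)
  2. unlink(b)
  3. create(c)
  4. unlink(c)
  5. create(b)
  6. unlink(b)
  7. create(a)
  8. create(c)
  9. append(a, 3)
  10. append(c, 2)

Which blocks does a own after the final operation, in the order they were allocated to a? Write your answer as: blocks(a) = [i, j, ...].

  1. create(b)  ⇒  F..............  {b→[0]}
  2. unlink(b)  ⇒  ...............  {}
  3. create(c)  ⇒  F..............  {c→[0]}
  4. unlink(c)  ⇒  ...............  {}
  5. create(b)  ⇒  F..............  {b→[0]}
  6. unlink(b)  ⇒  ...............  {}
  7. create(a)  ⇒  F..............  {a→[0]}
  8. create(c)  ⇒  FF.............  {a→[0]; c→[1]}
  9. append(a, 3)  ⇒  FFFFF..........  {a→[0, 2, 3, 4]; c→[1]}
  10. append(c, 2)  ⇒  FFFFFFF........  {a→[0, 2, 3, 4]; c→[1, 5, 6]}

blocks(a) = [0, 2, 3, 4]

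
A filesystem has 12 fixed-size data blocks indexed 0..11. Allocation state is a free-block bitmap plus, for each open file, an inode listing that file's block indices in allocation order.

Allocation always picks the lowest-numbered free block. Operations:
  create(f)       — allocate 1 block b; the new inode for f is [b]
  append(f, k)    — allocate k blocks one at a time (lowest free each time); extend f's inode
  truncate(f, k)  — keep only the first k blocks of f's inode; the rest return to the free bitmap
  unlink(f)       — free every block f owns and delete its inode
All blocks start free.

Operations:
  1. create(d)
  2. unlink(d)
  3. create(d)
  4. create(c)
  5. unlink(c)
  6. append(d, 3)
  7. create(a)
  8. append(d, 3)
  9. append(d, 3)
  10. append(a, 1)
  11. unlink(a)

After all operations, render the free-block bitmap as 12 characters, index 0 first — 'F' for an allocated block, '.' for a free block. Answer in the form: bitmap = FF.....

bitmap = FFFF.FFFFFF.

after create(d) → d:[0]  free=[F...........]
after unlink(d) →   free=[............]
after create(d) → d:[0]  free=[F...........]
after create(c) → c:[1], d:[0]  free=[FF..........]
after unlink(c) → d:[0]  free=[F...........]
after append(d, 3) → d:[0, 1, 2, 3]  free=[FFFF........]
after create(a) → a:[4], d:[0, 1, 2, 3]  free=[FFFFF.......]
after append(d, 3) → a:[4], d:[0, 1, 2, 3, 5, 6, 7]  free=[FFFFFFFF....]
after append(d, 3) → a:[4], d:[0, 1, 2, 3, 5, 6, 7, 8, 9, 10]  free=[FFFFFFFFFFF.]
after append(a, 1) → a:[4, 11], d:[0, 1, 2, 3, 5, 6, 7, 8, 9, 10]  free=[FFFFFFFFFFFF]
after unlink(a) → d:[0, 1, 2, 3, 5, 6, 7, 8, 9, 10]  free=[FFFF.FFFFFF.]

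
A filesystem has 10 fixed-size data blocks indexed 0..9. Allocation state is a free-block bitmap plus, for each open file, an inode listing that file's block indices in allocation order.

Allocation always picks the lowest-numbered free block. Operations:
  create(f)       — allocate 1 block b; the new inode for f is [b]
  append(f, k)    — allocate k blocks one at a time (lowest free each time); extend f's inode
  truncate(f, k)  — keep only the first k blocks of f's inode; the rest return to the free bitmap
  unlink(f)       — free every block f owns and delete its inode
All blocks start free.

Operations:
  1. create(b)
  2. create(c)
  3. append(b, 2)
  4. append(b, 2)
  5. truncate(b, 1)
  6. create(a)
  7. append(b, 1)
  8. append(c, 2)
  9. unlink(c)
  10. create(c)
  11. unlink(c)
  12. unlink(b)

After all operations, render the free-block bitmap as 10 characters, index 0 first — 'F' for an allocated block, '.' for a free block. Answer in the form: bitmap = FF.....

bitmap = ..F.......

[1] create(b) — b=0 (map F.........)
[2] create(c) — b=0 c=1 (map FF........)
[3] append(b, 2) — b=0,2,3 c=1 (map FFFF......)
[4] append(b, 2) — b=0,2,3,4,5 c=1 (map FFFFFF....)
[5] truncate(b, 1) — b=0 c=1 (map FF........)
[6] create(a) — a=2 b=0 c=1 (map FFF.......)
[7] append(b, 1) — a=2 b=0,3 c=1 (map FFFF......)
[8] append(c, 2) — a=2 b=0,3 c=1,4,5 (map FFFFFF....)
[9] unlink(c) — a=2 b=0,3 (map F.FF......)
[10] create(c) — a=2 b=0,3 c=1 (map FFFF......)
[11] unlink(c) — a=2 b=0,3 (map F.FF......)
[12] unlink(b) — a=2 (map ..F.......)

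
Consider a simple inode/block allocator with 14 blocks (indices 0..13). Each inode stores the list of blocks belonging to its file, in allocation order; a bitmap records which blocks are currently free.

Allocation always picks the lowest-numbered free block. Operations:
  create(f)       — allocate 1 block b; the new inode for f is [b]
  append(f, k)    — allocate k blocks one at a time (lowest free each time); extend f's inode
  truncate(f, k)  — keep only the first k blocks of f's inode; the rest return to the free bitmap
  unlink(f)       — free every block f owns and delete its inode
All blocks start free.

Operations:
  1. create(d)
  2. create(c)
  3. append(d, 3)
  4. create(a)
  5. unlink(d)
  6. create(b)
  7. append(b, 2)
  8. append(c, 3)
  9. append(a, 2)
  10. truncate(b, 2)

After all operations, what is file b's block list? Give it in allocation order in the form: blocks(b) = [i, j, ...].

blocks(b) = [0, 2]

after create(d) → d:[0]  free=[F.............]
after create(c) → c:[1], d:[0]  free=[FF............]
after append(d, 3) → c:[1], d:[0, 2, 3, 4]  free=[FFFFF.........]
after create(a) → a:[5], c:[1], d:[0, 2, 3, 4]  free=[FFFFFF........]
after unlink(d) → a:[5], c:[1]  free=[.F...F........]
after create(b) → a:[5], b:[0], c:[1]  free=[FF...F........]
after append(b, 2) → a:[5], b:[0, 2, 3], c:[1]  free=[FFFF.F........]
after append(c, 3) → a:[5], b:[0, 2, 3], c:[1, 4, 6, 7]  free=[FFFFFFFF......]
after append(a, 2) → a:[5, 8, 9], b:[0, 2, 3], c:[1, 4, 6, 7]  free=[FFFFFFFFFF....]
after truncate(b, 2) → a:[5, 8, 9], b:[0, 2], c:[1, 4, 6, 7]  free=[FFF.FFFFFF....]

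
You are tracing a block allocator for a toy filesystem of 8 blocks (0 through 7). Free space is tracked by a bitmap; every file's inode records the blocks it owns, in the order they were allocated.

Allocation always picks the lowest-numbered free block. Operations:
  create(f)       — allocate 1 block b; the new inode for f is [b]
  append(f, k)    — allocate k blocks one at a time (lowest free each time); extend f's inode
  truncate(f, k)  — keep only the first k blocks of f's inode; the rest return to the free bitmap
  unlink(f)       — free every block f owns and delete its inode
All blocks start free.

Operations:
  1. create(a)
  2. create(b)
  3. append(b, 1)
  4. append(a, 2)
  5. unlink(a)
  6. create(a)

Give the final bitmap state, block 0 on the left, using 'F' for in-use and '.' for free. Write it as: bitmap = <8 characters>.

bitmap = FFF.....

  1. create(a)  ⇒  F.......  {a→[0]}
  2. create(b)  ⇒  FF......  {a→[0]; b→[1]}
  3. append(b, 1)  ⇒  FFF.....  {a→[0]; b→[1, 2]}
  4. append(a, 2)  ⇒  FFFFF...  {a→[0, 3, 4]; b→[1, 2]}
  5. unlink(a)  ⇒  .FF.....  {b→[1, 2]}
  6. create(a)  ⇒  FFF.....  {a→[0]; b→[1, 2]}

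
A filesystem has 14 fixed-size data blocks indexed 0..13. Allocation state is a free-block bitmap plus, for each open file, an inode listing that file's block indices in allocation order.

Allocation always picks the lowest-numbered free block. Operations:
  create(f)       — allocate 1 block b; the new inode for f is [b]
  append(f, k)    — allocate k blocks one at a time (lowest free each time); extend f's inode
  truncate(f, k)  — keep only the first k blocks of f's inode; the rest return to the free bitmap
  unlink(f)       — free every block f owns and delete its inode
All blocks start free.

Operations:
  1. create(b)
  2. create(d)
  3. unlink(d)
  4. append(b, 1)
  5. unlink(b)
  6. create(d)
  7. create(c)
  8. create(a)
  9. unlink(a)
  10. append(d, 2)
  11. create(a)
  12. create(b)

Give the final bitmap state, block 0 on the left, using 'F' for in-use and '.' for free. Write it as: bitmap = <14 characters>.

bitmap = FFFFFF........

[1] create(b) — b=0 (map F.............)
[2] create(d) — b=0 d=1 (map FF............)
[3] unlink(d) — b=0 (map F.............)
[4] append(b, 1) — b=0,1 (map FF............)
[5] unlink(b) —  (map ..............)
[6] create(d) — d=0 (map F.............)
[7] create(c) — c=1 d=0 (map FF............)
[8] create(a) — a=2 c=1 d=0 (map FFF...........)
[9] unlink(a) — c=1 d=0 (map FF............)
[10] append(d, 2) — c=1 d=0,2,3 (map FFFF..........)
[11] create(a) — a=4 c=1 d=0,2,3 (map FFFFF.........)
[12] create(b) — a=4 b=5 c=1 d=0,2,3 (map FFFFFF........)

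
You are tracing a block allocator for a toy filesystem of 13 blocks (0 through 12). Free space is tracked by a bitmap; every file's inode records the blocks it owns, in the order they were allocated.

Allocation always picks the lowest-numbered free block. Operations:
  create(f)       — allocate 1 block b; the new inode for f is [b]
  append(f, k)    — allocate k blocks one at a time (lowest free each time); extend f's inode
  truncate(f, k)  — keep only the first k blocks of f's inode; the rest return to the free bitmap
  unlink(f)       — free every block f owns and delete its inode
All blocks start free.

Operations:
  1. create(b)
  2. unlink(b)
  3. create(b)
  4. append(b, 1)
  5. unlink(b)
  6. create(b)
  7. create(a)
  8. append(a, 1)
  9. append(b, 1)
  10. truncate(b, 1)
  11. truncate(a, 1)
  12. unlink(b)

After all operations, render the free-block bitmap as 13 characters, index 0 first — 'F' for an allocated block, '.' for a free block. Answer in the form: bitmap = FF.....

bitmap = .F...........

after create(b) → b:[0]  free=[F............]
after unlink(b) →   free=[.............]
after create(b) → b:[0]  free=[F............]
after append(b, 1) → b:[0, 1]  free=[FF...........]
after unlink(b) →   free=[.............]
after create(b) → b:[0]  free=[F............]
after create(a) → a:[1], b:[0]  free=[FF...........]
after append(a, 1) → a:[1, 2], b:[0]  free=[FFF..........]
after append(b, 1) → a:[1, 2], b:[0, 3]  free=[FFFF.........]
after truncate(b, 1) → a:[1, 2], b:[0]  free=[FFF..........]
after truncate(a, 1) → a:[1], b:[0]  free=[FF...........]
after unlink(b) → a:[1]  free=[.F...........]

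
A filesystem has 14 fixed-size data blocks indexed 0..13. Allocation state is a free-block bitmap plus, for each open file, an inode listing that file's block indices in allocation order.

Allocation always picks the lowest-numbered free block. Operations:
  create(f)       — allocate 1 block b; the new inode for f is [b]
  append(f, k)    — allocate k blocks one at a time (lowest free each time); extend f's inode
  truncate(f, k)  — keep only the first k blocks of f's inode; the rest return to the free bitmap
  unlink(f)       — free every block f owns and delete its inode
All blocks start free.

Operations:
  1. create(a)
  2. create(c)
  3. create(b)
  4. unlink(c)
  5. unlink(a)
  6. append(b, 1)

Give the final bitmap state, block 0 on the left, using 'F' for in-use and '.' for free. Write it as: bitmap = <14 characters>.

bitmap = F.F...........

create(a): bitmap=F............. | a=[0]
create(c): bitmap=FF............ | a=[0] c=[1]
create(b): bitmap=FFF........... | a=[0] b=[2] c=[1]
unlink(c): bitmap=F.F........... | a=[0] b=[2]
unlink(a): bitmap=..F........... | b=[2]
append(b, 1): bitmap=F.F........... | b=[2, 0]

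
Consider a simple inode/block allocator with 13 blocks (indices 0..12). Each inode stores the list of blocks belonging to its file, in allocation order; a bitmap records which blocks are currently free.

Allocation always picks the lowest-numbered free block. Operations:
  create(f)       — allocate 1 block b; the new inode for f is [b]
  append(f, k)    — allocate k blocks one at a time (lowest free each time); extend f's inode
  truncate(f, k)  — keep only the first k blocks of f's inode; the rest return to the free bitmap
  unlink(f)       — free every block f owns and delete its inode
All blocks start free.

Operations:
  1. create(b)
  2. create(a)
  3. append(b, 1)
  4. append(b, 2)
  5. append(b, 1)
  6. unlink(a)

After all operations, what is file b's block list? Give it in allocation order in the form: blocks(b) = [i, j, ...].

blocks(b) = [0, 2, 3, 4, 5]

[1] create(b) — b=0 (map F............)
[2] create(a) — a=1 b=0 (map FF...........)
[3] append(b, 1) — a=1 b=0,2 (map FFF..........)
[4] append(b, 2) — a=1 b=0,2,3,4 (map FFFFF........)
[5] append(b, 1) — a=1 b=0,2,3,4,5 (map FFFFFF.......)
[6] unlink(a) — b=0,2,3,4,5 (map F.FFFF.......)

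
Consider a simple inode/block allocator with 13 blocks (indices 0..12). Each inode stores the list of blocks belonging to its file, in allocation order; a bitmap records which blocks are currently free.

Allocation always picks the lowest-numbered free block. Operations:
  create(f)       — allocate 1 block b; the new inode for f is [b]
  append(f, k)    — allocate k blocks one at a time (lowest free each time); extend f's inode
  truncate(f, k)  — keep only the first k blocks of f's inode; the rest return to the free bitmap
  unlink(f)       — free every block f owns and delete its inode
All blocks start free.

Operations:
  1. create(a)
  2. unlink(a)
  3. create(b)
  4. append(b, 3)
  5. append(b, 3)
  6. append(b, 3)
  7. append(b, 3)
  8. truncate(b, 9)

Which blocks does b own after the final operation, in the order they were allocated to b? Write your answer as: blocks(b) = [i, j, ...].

[1] create(a) — a=0 (map F............)
[2] unlink(a) —  (map .............)
[3] create(b) — b=0 (map F............)
[4] append(b, 3) — b=0,1,2,3 (map FFFF.........)
[5] append(b, 3) — b=0,1,2,3,4,5,6 (map FFFFFFF......)
[6] append(b, 3) — b=0,1,2,3,4,5,6,7,8,9 (map FFFFFFFFFF...)
[7] append(b, 3) — b=0,1,2,3,4,5,6,7,8,9,10,11,12 (map FFFFFFFFFFFFF)
[8] truncate(b, 9) — b=0,1,2,3,4,5,6,7,8 (map FFFFFFFFF....)

blocks(b) = [0, 1, 2, 3, 4, 5, 6, 7, 8]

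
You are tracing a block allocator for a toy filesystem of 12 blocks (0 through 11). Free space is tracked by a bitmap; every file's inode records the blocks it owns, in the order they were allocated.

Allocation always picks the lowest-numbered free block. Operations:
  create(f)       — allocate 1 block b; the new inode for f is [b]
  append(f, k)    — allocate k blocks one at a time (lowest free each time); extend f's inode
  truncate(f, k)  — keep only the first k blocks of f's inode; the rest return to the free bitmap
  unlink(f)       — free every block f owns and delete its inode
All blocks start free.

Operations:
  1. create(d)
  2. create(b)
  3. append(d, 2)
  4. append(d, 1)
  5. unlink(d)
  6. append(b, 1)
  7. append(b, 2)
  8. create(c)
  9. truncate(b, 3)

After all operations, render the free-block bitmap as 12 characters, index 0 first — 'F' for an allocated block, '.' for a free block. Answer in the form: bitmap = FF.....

bitmap = FFF.F.......

[1] create(d) — d=0 (map F...........)
[2] create(b) — b=1 d=0 (map FF..........)
[3] append(d, 2) — b=1 d=0,2,3 (map FFFF........)
[4] append(d, 1) — b=1 d=0,2,3,4 (map FFFFF.......)
[5] unlink(d) — b=1 (map .F..........)
[6] append(b, 1) — b=1,0 (map FF..........)
[7] append(b, 2) — b=1,0,2,3 (map FFFF........)
[8] create(c) — b=1,0,2,3 c=4 (map FFFFF.......)
[9] truncate(b, 3) — b=1,0,2 c=4 (map FFF.F.......)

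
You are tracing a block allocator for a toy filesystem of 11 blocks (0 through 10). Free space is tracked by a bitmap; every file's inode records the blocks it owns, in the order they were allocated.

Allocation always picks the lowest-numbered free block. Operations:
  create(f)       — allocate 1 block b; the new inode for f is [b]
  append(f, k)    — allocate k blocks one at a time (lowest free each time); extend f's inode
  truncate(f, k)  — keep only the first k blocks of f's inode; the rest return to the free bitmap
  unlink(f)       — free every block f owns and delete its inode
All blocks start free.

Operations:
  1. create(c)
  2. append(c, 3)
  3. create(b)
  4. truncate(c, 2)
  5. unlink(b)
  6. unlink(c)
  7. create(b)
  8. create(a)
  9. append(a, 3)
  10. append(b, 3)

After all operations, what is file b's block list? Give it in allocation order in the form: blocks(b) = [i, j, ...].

blocks(b) = [0, 5, 6, 7]

[1] create(c) — c=0 (map F..........)
[2] append(c, 3) — c=0,1,2,3 (map FFFF.......)
[3] create(b) — b=4 c=0,1,2,3 (map FFFFF......)
[4] truncate(c, 2) — b=4 c=0,1 (map FF..F......)
[5] unlink(b) — c=0,1 (map FF.........)
[6] unlink(c) —  (map ...........)
[7] create(b) — b=0 (map F..........)
[8] create(a) — a=1 b=0 (map FF.........)
[9] append(a, 3) — a=1,2,3,4 b=0 (map FFFFF......)
[10] append(b, 3) — a=1,2,3,4 b=0,5,6,7 (map FFFFFFFF...)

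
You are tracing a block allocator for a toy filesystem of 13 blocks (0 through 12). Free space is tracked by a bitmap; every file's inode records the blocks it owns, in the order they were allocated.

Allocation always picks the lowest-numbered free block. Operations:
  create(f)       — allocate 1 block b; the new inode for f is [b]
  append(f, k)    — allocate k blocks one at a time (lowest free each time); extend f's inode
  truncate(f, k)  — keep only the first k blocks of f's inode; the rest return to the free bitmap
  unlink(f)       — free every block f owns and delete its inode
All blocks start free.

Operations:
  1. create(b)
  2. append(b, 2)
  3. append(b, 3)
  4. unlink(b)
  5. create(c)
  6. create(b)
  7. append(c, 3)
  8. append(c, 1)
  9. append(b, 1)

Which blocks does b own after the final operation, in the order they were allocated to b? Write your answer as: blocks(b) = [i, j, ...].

blocks(b) = [1, 6]

[1] create(b) — b=0 (map F............)
[2] append(b, 2) — b=0,1,2 (map FFF..........)
[3] append(b, 3) — b=0,1,2,3,4,5 (map FFFFFF.......)
[4] unlink(b) —  (map .............)
[5] create(c) — c=0 (map F............)
[6] create(b) — b=1 c=0 (map FF...........)
[7] append(c, 3) — b=1 c=0,2,3,4 (map FFFFF........)
[8] append(c, 1) — b=1 c=0,2,3,4,5 (map FFFFFF.......)
[9] append(b, 1) — b=1,6 c=0,2,3,4,5 (map FFFFFFF......)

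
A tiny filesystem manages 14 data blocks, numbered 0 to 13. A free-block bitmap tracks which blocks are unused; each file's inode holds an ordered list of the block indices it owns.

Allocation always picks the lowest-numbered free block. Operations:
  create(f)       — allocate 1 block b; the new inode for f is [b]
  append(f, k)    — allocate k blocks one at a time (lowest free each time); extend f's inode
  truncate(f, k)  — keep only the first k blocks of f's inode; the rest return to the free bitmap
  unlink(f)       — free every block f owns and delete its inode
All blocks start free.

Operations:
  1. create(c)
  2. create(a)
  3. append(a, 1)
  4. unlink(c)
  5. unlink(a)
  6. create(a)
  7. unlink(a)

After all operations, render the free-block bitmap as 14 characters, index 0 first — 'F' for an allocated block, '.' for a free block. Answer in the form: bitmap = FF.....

[1] create(c) — c=0 (map F.............)
[2] create(a) — a=1 c=0 (map FF............)
[3] append(a, 1) — a=1,2 c=0 (map FFF...........)
[4] unlink(c) — a=1,2 (map .FF...........)
[5] unlink(a) —  (map ..............)
[6] create(a) — a=0 (map F.............)
[7] unlink(a) —  (map ..............)

bitmap = ..............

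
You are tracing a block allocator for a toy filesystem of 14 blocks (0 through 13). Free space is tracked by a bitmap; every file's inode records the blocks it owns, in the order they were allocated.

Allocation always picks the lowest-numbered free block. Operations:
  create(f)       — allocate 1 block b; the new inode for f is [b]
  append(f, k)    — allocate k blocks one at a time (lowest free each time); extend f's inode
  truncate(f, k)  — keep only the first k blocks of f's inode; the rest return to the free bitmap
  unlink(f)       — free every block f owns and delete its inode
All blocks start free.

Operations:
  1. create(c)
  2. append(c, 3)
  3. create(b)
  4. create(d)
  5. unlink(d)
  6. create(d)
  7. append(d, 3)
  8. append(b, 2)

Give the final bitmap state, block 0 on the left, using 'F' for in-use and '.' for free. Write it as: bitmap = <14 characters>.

create(c): bitmap=F............. | c=[0]
append(c, 3): bitmap=FFFF.......... | c=[0, 1, 2, 3]
create(b): bitmap=FFFFF......... | b=[4] c=[0, 1, 2, 3]
create(d): bitmap=FFFFFF........ | b=[4] c=[0, 1, 2, 3] d=[5]
unlink(d): bitmap=FFFFF......... | b=[4] c=[0, 1, 2, 3]
create(d): bitmap=FFFFFF........ | b=[4] c=[0, 1, 2, 3] d=[5]
append(d, 3): bitmap=FFFFFFFFF..... | b=[4] c=[0, 1, 2, 3] d=[5, 6, 7, 8]
append(b, 2): bitmap=FFFFFFFFFFF... | b=[4, 9, 10] c=[0, 1, 2, 3] d=[5, 6, 7, 8]

bitmap = FFFFFFFFFFF...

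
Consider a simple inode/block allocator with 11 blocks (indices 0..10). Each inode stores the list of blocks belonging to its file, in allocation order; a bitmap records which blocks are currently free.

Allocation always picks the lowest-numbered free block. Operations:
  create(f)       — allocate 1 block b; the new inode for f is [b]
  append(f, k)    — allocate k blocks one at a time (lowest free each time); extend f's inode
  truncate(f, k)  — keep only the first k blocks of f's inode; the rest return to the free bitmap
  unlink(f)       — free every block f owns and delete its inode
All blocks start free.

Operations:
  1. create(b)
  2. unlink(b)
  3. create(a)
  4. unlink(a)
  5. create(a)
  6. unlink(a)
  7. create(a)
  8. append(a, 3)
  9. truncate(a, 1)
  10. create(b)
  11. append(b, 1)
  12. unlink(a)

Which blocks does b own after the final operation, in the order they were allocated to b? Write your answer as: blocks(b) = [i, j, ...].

blocks(b) = [1, 2]

[1] create(b) — b=0 (map F..........)
[2] unlink(b) —  (map ...........)
[3] create(a) — a=0 (map F..........)
[4] unlink(a) —  (map ...........)
[5] create(a) — a=0 (map F..........)
[6] unlink(a) —  (map ...........)
[7] create(a) — a=0 (map F..........)
[8] append(a, 3) — a=0,1,2,3 (map FFFF.......)
[9] truncate(a, 1) — a=0 (map F..........)
[10] create(b) — a=0 b=1 (map FF.........)
[11] append(b, 1) — a=0 b=1,2 (map FFF........)
[12] unlink(a) — b=1,2 (map .FF........)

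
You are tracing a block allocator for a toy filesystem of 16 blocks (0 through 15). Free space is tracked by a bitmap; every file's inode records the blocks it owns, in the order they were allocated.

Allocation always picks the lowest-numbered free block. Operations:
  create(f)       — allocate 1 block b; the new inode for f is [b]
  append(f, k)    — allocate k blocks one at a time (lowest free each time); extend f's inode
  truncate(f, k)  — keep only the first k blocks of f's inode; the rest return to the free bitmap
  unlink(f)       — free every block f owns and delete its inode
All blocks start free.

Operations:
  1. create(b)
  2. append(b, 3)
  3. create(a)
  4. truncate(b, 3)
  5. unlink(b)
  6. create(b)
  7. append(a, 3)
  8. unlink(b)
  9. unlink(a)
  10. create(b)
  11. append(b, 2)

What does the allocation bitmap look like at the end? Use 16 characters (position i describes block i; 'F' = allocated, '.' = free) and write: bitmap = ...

  1. create(b)  ⇒  F...............  {b→[0]}
  2. append(b, 3)  ⇒  FFFF............  {b→[0, 1, 2, 3]}
  3. create(a)  ⇒  FFFFF...........  {a→[4]; b→[0, 1, 2, 3]}
  4. truncate(b, 3)  ⇒  FFF.F...........  {a→[4]; b→[0, 1, 2]}
  5. unlink(b)  ⇒  ....F...........  {a→[4]}
  6. create(b)  ⇒  F...F...........  {a→[4]; b→[0]}
  7. append(a, 3)  ⇒  FFFFF...........  {a→[4, 1, 2, 3]; b→[0]}
  8. unlink(b)  ⇒  .FFFF...........  {a→[4, 1, 2, 3]}
  9. unlink(a)  ⇒  ................  {}
  10. create(b)  ⇒  F...............  {b→[0]}
  11. append(b, 2)  ⇒  FFF.............  {b→[0, 1, 2]}

bitmap = FFF.............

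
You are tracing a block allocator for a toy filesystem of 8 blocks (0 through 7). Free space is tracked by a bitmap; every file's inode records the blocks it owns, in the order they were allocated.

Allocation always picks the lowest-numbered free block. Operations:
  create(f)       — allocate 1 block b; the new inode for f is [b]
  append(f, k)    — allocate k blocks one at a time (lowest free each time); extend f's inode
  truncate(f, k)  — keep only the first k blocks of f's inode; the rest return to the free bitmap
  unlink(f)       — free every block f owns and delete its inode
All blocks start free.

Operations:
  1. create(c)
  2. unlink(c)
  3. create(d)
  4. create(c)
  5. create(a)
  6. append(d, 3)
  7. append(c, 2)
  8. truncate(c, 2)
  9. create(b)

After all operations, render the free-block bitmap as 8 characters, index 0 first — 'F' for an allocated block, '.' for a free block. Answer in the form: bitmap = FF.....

create(c): bitmap=F....... | c=[0]
unlink(c): bitmap=........ | 
create(d): bitmap=F....... | d=[0]
create(c): bitmap=FF...... | c=[1] d=[0]
create(a): bitmap=FFF..... | a=[2] c=[1] d=[0]
append(d, 3): bitmap=FFFFFF.. | a=[2] c=[1] d=[0, 3, 4, 5]
append(c, 2): bitmap=FFFFFFFF | a=[2] c=[1, 6, 7] d=[0, 3, 4, 5]
truncate(c, 2): bitmap=FFFFFFF. | a=[2] c=[1, 6] d=[0, 3, 4, 5]
create(b): bitmap=FFFFFFFF | a=[2] b=[7] c=[1, 6] d=[0, 3, 4, 5]

bitmap = FFFFFFFF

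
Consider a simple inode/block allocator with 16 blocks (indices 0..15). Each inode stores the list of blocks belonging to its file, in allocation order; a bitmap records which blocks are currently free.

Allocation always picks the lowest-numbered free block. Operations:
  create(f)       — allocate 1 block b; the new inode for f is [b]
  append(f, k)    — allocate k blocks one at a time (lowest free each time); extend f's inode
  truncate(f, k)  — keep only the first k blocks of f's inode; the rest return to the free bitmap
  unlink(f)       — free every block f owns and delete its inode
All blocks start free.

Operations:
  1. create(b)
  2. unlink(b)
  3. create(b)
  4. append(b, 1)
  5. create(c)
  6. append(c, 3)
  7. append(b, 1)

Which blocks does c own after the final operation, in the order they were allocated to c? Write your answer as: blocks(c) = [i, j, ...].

blocks(c) = [2, 3, 4, 5]

after create(b) → b:[0]  free=[F...............]
after unlink(b) →   free=[................]
after create(b) → b:[0]  free=[F...............]
after append(b, 1) → b:[0, 1]  free=[FF..............]
after create(c) → b:[0, 1], c:[2]  free=[FFF.............]
after append(c, 3) → b:[0, 1], c:[2, 3, 4, 5]  free=[FFFFFF..........]
after append(b, 1) → b:[0, 1, 6], c:[2, 3, 4, 5]  free=[FFFFFFF.........]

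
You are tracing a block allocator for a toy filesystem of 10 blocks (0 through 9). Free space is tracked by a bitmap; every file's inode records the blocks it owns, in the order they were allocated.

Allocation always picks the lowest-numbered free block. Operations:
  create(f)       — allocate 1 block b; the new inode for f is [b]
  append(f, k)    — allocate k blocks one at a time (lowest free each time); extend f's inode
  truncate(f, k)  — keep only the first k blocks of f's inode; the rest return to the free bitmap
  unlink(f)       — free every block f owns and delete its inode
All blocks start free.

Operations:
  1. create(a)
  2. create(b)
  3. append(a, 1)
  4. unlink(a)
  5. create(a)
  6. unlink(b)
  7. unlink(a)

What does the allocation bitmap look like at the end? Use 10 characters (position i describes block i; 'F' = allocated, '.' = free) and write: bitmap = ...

  1. create(a)  ⇒  F.........  {a→[0]}
  2. create(b)  ⇒  FF........  {a→[0]; b→[1]}
  3. append(a, 1)  ⇒  FFF.......  {a→[0, 2]; b→[1]}
  4. unlink(a)  ⇒  .F........  {b→[1]}
  5. create(a)  ⇒  FF........  {a→[0]; b→[1]}
  6. unlink(b)  ⇒  F.........  {a→[0]}
  7. unlink(a)  ⇒  ..........  {}

bitmap = ..........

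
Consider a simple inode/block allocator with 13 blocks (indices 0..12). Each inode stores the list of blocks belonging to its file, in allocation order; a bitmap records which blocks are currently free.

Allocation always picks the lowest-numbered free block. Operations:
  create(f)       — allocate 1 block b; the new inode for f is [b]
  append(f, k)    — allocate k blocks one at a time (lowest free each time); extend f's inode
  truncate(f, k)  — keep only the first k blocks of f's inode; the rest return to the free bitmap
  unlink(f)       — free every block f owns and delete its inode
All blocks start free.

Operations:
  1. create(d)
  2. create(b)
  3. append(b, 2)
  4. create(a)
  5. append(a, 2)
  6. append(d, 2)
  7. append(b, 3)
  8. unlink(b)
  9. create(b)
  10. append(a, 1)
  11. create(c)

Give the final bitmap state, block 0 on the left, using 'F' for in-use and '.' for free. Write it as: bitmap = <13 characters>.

bitmap = FFFFFFFFF....

after create(d) → d:[0]  free=[F............]
after create(b) → b:[1], d:[0]  free=[FF...........]
after append(b, 2) → b:[1, 2, 3], d:[0]  free=[FFFF.........]
after create(a) → a:[4], b:[1, 2, 3], d:[0]  free=[FFFFF........]
after append(a, 2) → a:[4, 5, 6], b:[1, 2, 3], d:[0]  free=[FFFFFFF......]
after append(d, 2) → a:[4, 5, 6], b:[1, 2, 3], d:[0, 7, 8]  free=[FFFFFFFFF....]
after append(b, 3) → a:[4, 5, 6], b:[1, 2, 3, 9, 10, 11], d:[0, 7, 8]  free=[FFFFFFFFFFFF.]
after unlink(b) → a:[4, 5, 6], d:[0, 7, 8]  free=[F...FFFFF....]
after create(b) → a:[4, 5, 6], b:[1], d:[0, 7, 8]  free=[FF..FFFFF....]
after append(a, 1) → a:[4, 5, 6, 2], b:[1], d:[0, 7, 8]  free=[FFF.FFFFF....]
after create(c) → a:[4, 5, 6, 2], b:[1], c:[3], d:[0, 7, 8]  free=[FFFFFFFFF....]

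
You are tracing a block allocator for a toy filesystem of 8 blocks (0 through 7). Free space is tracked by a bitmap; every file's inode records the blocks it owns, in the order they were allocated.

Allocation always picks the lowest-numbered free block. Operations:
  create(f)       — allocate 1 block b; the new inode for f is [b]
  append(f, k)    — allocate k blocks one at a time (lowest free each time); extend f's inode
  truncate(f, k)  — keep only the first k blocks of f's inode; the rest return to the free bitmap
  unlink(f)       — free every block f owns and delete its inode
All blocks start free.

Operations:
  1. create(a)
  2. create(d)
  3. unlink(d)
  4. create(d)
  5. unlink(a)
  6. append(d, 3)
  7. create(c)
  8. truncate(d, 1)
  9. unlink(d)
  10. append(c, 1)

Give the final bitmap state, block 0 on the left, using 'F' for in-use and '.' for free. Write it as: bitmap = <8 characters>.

[1] create(a) — a=0 (map F.......)
[2] create(d) — a=0 d=1 (map FF......)
[3] unlink(d) — a=0 (map F.......)
[4] create(d) — a=0 d=1 (map FF......)
[5] unlink(a) — d=1 (map .F......)
[6] append(d, 3) — d=1,0,2,3 (map FFFF....)
[7] create(c) — c=4 d=1,0,2,3 (map FFFFF...)
[8] truncate(d, 1) — c=4 d=1 (map .F..F...)
[9] unlink(d) — c=4 (map ....F...)
[10] append(c, 1) — c=4,0 (map F...F...)

bitmap = F...F...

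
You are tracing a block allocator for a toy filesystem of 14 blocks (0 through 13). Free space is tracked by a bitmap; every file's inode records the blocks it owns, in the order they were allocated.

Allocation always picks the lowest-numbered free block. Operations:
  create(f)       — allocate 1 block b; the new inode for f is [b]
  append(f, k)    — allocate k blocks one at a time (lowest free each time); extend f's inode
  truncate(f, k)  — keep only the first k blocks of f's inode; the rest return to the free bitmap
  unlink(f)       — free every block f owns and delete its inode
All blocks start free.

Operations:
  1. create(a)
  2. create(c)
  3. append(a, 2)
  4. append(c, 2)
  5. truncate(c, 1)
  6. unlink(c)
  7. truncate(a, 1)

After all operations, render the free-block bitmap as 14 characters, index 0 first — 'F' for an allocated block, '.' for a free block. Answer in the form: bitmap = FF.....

  1. create(a)  ⇒  F.............  {a→[0]}
  2. create(c)  ⇒  FF............  {a→[0]; c→[1]}
  3. append(a, 2)  ⇒  FFFF..........  {a→[0, 2, 3]; c→[1]}
  4. append(c, 2)  ⇒  FFFFFF........  {a→[0, 2, 3]; c→[1, 4, 5]}
  5. truncate(c, 1)  ⇒  FFFF..........  {a→[0, 2, 3]; c→[1]}
  6. unlink(c)  ⇒  F.FF..........  {a→[0, 2, 3]}
  7. truncate(a, 1)  ⇒  F.............  {a→[0]}

bitmap = F.............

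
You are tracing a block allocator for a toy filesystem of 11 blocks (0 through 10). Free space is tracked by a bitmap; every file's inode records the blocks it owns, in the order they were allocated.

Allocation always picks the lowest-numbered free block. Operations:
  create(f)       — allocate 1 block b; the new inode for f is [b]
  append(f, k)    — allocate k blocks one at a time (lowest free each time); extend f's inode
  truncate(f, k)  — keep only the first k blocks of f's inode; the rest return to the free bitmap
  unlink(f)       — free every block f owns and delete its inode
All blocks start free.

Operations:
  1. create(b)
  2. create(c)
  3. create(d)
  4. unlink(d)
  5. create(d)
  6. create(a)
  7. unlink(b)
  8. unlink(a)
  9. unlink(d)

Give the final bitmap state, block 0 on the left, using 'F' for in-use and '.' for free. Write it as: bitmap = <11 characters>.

bitmap = .F.........

[1] create(b) — b=0 (map F..........)
[2] create(c) — b=0 c=1 (map FF.........)
[3] create(d) — b=0 c=1 d=2 (map FFF........)
[4] unlink(d) — b=0 c=1 (map FF.........)
[5] create(d) — b=0 c=1 d=2 (map FFF........)
[6] create(a) — a=3 b=0 c=1 d=2 (map FFFF.......)
[7] unlink(b) — a=3 c=1 d=2 (map .FFF.......)
[8] unlink(a) — c=1 d=2 (map .FF........)
[9] unlink(d) — c=1 (map .F.........)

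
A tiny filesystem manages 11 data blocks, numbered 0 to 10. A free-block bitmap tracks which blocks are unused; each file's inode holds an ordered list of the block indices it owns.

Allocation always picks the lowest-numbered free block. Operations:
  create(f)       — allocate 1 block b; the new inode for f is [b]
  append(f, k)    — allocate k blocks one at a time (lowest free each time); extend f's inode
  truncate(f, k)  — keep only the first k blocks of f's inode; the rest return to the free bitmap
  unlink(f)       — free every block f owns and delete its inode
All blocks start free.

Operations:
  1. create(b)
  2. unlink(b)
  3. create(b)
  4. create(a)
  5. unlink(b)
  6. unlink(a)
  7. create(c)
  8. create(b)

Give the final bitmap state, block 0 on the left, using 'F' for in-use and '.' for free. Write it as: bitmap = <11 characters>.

  1. create(b)  ⇒  F..........  {b→[0]}
  2. unlink(b)  ⇒  ...........  {}
  3. create(b)  ⇒  F..........  {b→[0]}
  4. create(a)  ⇒  FF.........  {a→[1]; b→[0]}
  5. unlink(b)  ⇒  .F.........  {a→[1]}
  6. unlink(a)  ⇒  ...........  {}
  7. create(c)  ⇒  F..........  {c→[0]}
  8. create(b)  ⇒  FF.........  {b→[1]; c→[0]}

bitmap = FF.........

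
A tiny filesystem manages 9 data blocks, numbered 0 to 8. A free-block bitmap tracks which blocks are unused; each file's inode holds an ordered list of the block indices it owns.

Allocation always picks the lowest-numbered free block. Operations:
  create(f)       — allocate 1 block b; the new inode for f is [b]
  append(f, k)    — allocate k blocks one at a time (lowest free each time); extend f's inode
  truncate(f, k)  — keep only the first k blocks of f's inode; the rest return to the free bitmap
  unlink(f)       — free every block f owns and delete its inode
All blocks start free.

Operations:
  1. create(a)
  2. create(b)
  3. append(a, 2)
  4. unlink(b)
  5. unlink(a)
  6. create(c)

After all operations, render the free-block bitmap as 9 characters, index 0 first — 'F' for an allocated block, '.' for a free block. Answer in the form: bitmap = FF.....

bitmap = F........

  1. create(a)  ⇒  F........  {a→[0]}
  2. create(b)  ⇒  FF.......  {a→[0]; b→[1]}
  3. append(a, 2)  ⇒  FFFF.....  {a→[0, 2, 3]; b→[1]}
  4. unlink(b)  ⇒  F.FF.....  {a→[0, 2, 3]}
  5. unlink(a)  ⇒  .........  {}
  6. create(c)  ⇒  F........  {c→[0]}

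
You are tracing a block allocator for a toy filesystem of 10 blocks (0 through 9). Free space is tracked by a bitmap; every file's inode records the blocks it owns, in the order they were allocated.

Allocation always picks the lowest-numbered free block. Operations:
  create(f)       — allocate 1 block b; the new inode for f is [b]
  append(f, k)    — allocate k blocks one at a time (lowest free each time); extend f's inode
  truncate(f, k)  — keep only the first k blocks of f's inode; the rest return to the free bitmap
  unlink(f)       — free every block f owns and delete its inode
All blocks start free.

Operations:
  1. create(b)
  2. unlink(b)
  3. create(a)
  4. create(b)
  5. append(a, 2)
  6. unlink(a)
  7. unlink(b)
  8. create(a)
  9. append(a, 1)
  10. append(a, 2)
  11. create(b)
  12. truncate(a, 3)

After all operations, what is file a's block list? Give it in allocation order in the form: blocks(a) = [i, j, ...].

blocks(a) = [0, 1, 2]

create(b): bitmap=F......... | b=[0]
unlink(b): bitmap=.......... | 
create(a): bitmap=F......... | a=[0]
create(b): bitmap=FF........ | a=[0] b=[1]
append(a, 2): bitmap=FFFF...... | a=[0, 2, 3] b=[1]
unlink(a): bitmap=.F........ | b=[1]
unlink(b): bitmap=.......... | 
create(a): bitmap=F......... | a=[0]
append(a, 1): bitmap=FF........ | a=[0, 1]
append(a, 2): bitmap=FFFF...... | a=[0, 1, 2, 3]
create(b): bitmap=FFFFF..... | a=[0, 1, 2, 3] b=[4]
truncate(a, 3): bitmap=FFF.F..... | a=[0, 1, 2] b=[4]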